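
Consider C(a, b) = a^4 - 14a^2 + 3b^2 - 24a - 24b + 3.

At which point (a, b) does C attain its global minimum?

C(a,b) separates as P(a) + Q(b) + 3, so its minimum is min P + min Q + 3.
P'(a) = 4(a - 3)(a + 1)(a + 2) vanishes at a ∈ {-2, -1, 3}; Q'(b) = 6b - 24 vanishes at b ∈ {4}.
Local minima of P (where P''>0): P(-2)=8, P(3)=-117. Local minima of Q: Q(4)=-48.
So the global minimum of C is P(3) + Q(4) + 3 = -117 − 48 + 3 = -162, attained at (3, 4).

(3, 4)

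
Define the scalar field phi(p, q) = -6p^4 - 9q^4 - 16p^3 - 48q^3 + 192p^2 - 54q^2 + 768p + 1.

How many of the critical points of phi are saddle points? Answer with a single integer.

4

phi separates as a function of p plus a function of q, so ∇phi=0 decouples.
∂phi/∂p = -24(p - 4)(p + 2)(p + 4) = 0 at p ∈ {-4, -2, 4}; ∂phi/∂q = -36q(q + 1)(q + 3) = 0 at q ∈ {-3, -1, 0}.
The Hessian is diagonal: diag(phi_pp, phi_qq). Second derivatives: phi_pp(-4)=-384, phi_pp(-2)=288, phi_pp(4)=-1152; phi_qq(-3)=-216, phi_qq(-1)=72, phi_qq(0)=-108.
Saddle points occur where the two diagonal entries have opposite signs: (-4, -1), (-2, -3), (-2, 0), (4, -1). Count: 4.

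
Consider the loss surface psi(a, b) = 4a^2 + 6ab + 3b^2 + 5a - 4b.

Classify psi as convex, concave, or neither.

convex

psi is quadratic, so its Hessian is the constant matrix H = [[8, 6], [6, 6]].
det(H) = 12, tr(H) = 14.
det(H) > 0 and tr(H) > 0, so H is positive definite everywhere: convex.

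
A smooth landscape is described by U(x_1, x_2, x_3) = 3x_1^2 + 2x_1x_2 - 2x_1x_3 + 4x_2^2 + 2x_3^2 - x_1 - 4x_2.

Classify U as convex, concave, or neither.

convex

U is quadratic, so its Hessian is the constant matrix H = [[6, 2, -2], [2, 8, 0], [-2, 0, 4]].
Leading principal minors: 6, 44, 144.
All positive ⇒ H ≻ 0 ⇒ convex.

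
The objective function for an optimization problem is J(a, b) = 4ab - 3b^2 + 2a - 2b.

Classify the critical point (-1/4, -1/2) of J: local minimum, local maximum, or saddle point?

The Hessian of J is constant: H = [[0, 4], [4, -6]].
det(H) = 0·(-6) − 4² = -16.
Since det(H) < 0, H is indefinite and the critical point is a saddle point.

saddle point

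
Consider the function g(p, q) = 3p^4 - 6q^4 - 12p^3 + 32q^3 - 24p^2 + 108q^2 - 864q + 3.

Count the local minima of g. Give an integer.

2

g separates as a function of p plus a function of q, so ∇g=0 decouples.
∂g/∂p = 12p(p - 4)(p + 1) = 0 at p ∈ {-1, 0, 4}; ∂g/∂q = -24(q - 4)(q - 3)(q + 3) = 0 at q ∈ {-3, 3, 4}.
The Hessian is diagonal: diag(g_pp, g_qq). Second derivatives: g_pp(-1)=60, g_pp(0)=-48, g_pp(4)=240; g_qq(-3)=-1008, g_qq(3)=144, g_qq(4)=-168.
Local minima occur where both diagonal entries positive: (-1, 3), (4, 3). Count: 2.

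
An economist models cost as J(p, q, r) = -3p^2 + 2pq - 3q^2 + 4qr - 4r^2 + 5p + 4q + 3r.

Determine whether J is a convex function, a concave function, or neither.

concave

J is quadratic, so its Hessian is the constant matrix H = [[-6, 2, 0], [2, -6, 4], [0, 4, -8]].
Leading principal minors: -6, 32, -160.
Signs alternate −, +, − ⇒ H ≺ 0 ⇒ concave.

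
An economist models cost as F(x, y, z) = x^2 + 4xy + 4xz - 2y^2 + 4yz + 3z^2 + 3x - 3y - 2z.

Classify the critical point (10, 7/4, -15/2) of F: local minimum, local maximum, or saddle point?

The Hessian is constant: H = [[2, 4, 4], [4, -4, 4], [4, 4, 6]].
Leading principal minors: Δ₁ = 2, Δ₂ = -24, Δ₃ = 16.
The minors fit neither the all-positive nor the alternating-sign pattern, so H is indefinite: a saddle point.

saddle point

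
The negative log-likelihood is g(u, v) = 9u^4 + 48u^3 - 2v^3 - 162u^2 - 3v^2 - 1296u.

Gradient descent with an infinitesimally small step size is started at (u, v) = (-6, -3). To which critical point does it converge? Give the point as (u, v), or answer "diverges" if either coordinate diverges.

g is separable, so gradient descent decouples: u follows -∂g/∂u, v follows -∂g/∂v.
∂g/∂u = 36(u - 3)(u + 3)(u + 4); at u=-6 this is -1944, so u increases.
∂g/∂v = -6v(v + 1); at v=-3 this is -36, so v increases.
u converges to its nearest critical value -4 (a local min of the u-part); v converges to -1. The iterate converges to (-4, -1).

(-4, -1)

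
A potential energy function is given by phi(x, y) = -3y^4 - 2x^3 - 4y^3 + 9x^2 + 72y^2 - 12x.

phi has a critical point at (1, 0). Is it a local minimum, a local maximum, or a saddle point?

local minimum

The mixed partial ∂²phi/∂x∂y is 0, so the Hessian at any point is diag(phi_xx, phi_yy) = diag(6(-2x + 3), 12(-3y^2 - 2y + 12)).
At (1, 0): H = diag(6, 144).
Both eigenvalues are positive, so H is positive definite: a local minimum.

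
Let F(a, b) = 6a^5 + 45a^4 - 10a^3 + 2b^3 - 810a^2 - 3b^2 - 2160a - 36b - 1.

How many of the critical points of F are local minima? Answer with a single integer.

2

F separates as a function of a plus a function of b, so ∇F=0 decouples.
∂F/∂a = 30(a - 3)(a + 2)(a + 3)(a + 4) = 0 at a ∈ {-4, -3, -2, 3}; ∂F/∂b = 6(b - 3)(b + 2) = 0 at b ∈ {-2, 3}.
The Hessian is diagonal: diag(F_aa, F_bb). Second derivatives: F_aa(-4)=-420, F_aa(-3)=180, F_aa(-2)=-300, F_aa(3)=6300; F_bb(-2)=-30, F_bb(3)=30.
Local minima occur where both diagonal entries positive: (-3, 3), (3, 3). Count: 2.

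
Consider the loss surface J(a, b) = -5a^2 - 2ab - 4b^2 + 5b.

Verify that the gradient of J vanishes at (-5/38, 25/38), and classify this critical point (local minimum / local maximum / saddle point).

∇J = (-10a - 2b, -2a - 8b + 5); substituting (-5/38, 25/38) gives ∇J = (0, 0), so (-5/38, 25/38) is indeed a critical point.
The Hessian of J is constant: H = [[-10, -2], [-2, -8]].
det(H) = (-10)·(-8) − (-2)² = 76.
det(H) > 0 and tr(H) = -18 < 0, so H is negative definite and the point is a local maximum.

local maximum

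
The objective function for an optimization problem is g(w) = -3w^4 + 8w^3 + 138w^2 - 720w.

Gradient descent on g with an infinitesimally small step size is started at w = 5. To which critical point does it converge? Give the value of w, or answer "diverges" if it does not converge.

g'(w) = -12(w - 4)(w - 3)(w + 5), so g'(5) = -240.
Gradient descent moves in the -g' direction, i.e. w is increasing.
There is no critical point above w=5, and g' keeps the same sign, so the iterate runs off to +∞.

diverges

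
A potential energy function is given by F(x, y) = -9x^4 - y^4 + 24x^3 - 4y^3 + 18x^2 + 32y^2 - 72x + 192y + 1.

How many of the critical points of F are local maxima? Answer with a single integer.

4

F separates as a function of x plus a function of y, so ∇F=0 decouples.
∂F/∂x = -36(x - 2)(x - 1)(x + 1) = 0 at x ∈ {-1, 1, 2}; ∂F/∂y = -4(y - 4)(y + 3)(y + 4) = 0 at y ∈ {-4, -3, 4}.
The Hessian is diagonal: diag(F_xx, F_yy). Second derivatives: F_xx(-1)=-216, F_xx(1)=72, F_xx(2)=-108; F_yy(-4)=-32, F_yy(-3)=28, F_yy(4)=-224.
Local maxima occur where both diagonal entries negative: (-1, -4), (-1, 4), (2, -4), (2, 4). Count: 4.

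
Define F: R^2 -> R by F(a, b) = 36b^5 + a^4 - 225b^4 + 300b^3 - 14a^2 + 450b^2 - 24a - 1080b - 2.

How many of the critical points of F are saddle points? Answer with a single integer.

F separates as a function of a plus a function of b, so ∇F=0 decouples.
∂F/∂a = 4(a - 3)(a + 1)(a + 2) = 0 at a ∈ {-2, -1, 3}; ∂F/∂b = 180(b - 3)(b - 2)(b - 1)(b + 1) = 0 at b ∈ {-1, 1, 2, 3}.
The Hessian is diagonal: diag(F_aa, F_bb). Second derivatives: F_aa(-2)=20, F_aa(-1)=-16, F_aa(3)=80; F_bb(-1)=-4320, F_bb(1)=720, F_bb(2)=-540, F_bb(3)=1440.
Saddle points occur where the two diagonal entries have opposite signs: (-2, -1), (-2, 2), (-1, 1), (-1, 3), (3, -1), (3, 2). Count: 6.

6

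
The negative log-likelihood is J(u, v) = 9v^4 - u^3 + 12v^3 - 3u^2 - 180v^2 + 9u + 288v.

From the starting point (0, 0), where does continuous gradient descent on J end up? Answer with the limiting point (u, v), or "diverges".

J is separable, so gradient descent decouples: u follows -∂J/∂u, v follows -∂J/∂v.
∂J/∂u = -3(u - 1)(u + 3); at u=0 this is 9, so u decreases.
∂J/∂v = 36(v - 2)(v - 1)(v + 4); at v=0 this is 288, so v decreases.
u converges to its nearest critical value -3 (a local min of the u-part); v converges to -4. The iterate converges to (-3, -4).

(-3, -4)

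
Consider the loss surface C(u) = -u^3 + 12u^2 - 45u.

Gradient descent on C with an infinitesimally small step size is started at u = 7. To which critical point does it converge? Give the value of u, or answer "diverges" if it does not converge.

C'(u) = -3(u - 5)(u - 3), so C'(7) = -24.
Gradient descent moves in the -C' direction, i.e. u is increasing.
There is no critical point above u=7, and C' keeps the same sign, so the iterate runs off to +∞.

diverges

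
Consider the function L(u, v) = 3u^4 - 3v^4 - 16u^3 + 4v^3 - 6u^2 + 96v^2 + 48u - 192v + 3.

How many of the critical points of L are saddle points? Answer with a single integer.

5

L separates as a function of u plus a function of v, so ∇L=0 decouples.
∂L/∂u = 12(u - 4)(u - 1)(u + 1) = 0 at u ∈ {-1, 1, 4}; ∂L/∂v = -12(v - 4)(v - 1)(v + 4) = 0 at v ∈ {-4, 1, 4}.
The Hessian is diagonal: diag(L_uu, L_vv). Second derivatives: L_uu(-1)=120, L_uu(1)=-72, L_uu(4)=180; L_vv(-4)=-480, L_vv(1)=180, L_vv(4)=-288.
Saddle points occur where the two diagonal entries have opposite signs: (-1, -4), (-1, 4), (1, 1), (4, -4), (4, 4). Count: 5.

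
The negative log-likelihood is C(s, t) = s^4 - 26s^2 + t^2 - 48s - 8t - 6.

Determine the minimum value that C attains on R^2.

-374

C(s,t) separates as P(s) + Q(t) − 6, so its minimum is min P + min Q − 6.
P'(s) = 4(s - 4)(s + 1)(s + 3) vanishes at s ∈ {-3, -1, 4}; Q'(t) = 2(t - 4) vanishes at t ∈ {4}.
Local minima of P (where P''>0): P(-3)=-9, P(4)=-352. Local minima of Q: Q(4)=-16.
So the global minimum of C is P(4) + Q(4) − 6 = -352 − 16 − 6 = -374, attained at (4, 4).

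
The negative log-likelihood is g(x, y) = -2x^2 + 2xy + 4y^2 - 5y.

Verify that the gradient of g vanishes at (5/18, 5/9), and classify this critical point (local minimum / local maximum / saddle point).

saddle point

∇g = (-4x + 2y, 2x + 8y - 5); substituting (5/18, 5/9) gives ∇g = (0, 0), so (5/18, 5/9) is indeed a critical point.
The Hessian of g is constant: H = [[-4, 2], [2, 8]].
det(H) = (-4)·8 − 2² = -36.
Since det(H) < 0, H is indefinite and the critical point is a saddle point.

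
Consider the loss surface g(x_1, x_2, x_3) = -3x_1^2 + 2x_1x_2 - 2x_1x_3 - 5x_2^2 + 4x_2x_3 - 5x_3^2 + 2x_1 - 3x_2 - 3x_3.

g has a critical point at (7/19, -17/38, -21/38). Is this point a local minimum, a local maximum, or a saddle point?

The Hessian is constant: H = [[-6, 2, -2], [2, -10, 4], [-2, 4, -10]].
Leading principal minors: Δ₁ = -6, Δ₂ = 56, Δ₃ = -456.
The minors alternate sign starting negative (−, +, −), so H is negative definite: a local maximum.

local maximum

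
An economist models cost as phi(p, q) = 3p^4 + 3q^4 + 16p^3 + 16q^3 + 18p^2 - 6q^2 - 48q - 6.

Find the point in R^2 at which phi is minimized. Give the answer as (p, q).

phi(p,q) separates as A(p) + B(q) − 6, so its minimum is min A + min B − 6.
A'(p) = 12p(p + 1)(p + 3) vanishes at p ∈ {-3, -1, 0}; B'(q) = 12(q - 1)(q + 1)(q + 4) vanishes at q ∈ {-4, -1, 1}.
Local minima of A (where A''>0): A(-3)=-27, A(0)=0. Local minima of B: B(-4)=-160, B(1)=-35.
So the global minimum of phi is A(-3) + B(-4) − 6 = -27 − 160 − 6 = -193, attained at (-3, -4).

(-3, -4)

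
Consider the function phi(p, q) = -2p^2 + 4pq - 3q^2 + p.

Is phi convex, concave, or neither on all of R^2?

phi is quadratic, so its Hessian is the constant matrix H = [[-4, 4], [4, -6]].
det(H) = 8, tr(H) = -10.
det(H) > 0 and tr(H) < 0, so H is negative definite everywhere: concave.

concave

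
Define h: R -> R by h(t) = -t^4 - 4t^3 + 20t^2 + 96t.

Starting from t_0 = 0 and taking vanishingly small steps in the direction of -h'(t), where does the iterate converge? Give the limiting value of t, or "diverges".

h'(t) = -4(t - 3)(t + 2)(t + 4), so h'(0) = 96.
Gradient descent moves in the -h' direction, i.e. t is decreasing.
The nearest critical point in that direction is t = -2, where h'' = 40 > 0 (a local minimum). The iterate converges there.

-2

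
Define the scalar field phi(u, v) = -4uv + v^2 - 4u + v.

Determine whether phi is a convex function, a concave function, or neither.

neither

phi is quadratic, so its Hessian is the constant matrix H = [[0, -4], [-4, 2]].
det(H) = -16, tr(H) = 2.
det(H) < 0, so H is indefinite: neither convex nor concave.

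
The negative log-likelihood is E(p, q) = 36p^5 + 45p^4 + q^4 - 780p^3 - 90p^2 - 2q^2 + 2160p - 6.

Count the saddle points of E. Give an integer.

6

E separates as a function of p plus a function of q, so ∇E=0 decouples.
∂E/∂p = 180(p - 3)(p - 1)(p + 1)(p + 4) = 0 at p ∈ {-4, -1, 1, 3}; ∂E/∂q = 4q(q - 1)(q + 1) = 0 at q ∈ {-1, 0, 1}.
The Hessian is diagonal: diag(E_pp, E_qq). Second derivatives: E_pp(-4)=-18900, E_pp(-1)=4320, E_pp(1)=-3600, E_pp(3)=10080; E_qq(-1)=8, E_qq(0)=-4, E_qq(1)=8.
Saddle points occur where the two diagonal entries have opposite signs: (-4, -1), (-4, 1), (-1, 0), (1, -1), (1, 1), (3, 0). Count: 6.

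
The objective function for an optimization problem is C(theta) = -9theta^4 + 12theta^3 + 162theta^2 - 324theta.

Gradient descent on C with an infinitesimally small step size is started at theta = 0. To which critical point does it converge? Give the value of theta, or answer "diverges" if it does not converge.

C'(theta) = -36(theta - 3)(theta - 1)(theta + 3), so C'(0) = -324.
Gradient descent moves in the -C' direction, i.e. theta is increasing.
The nearest critical point in that direction is theta = 1, where C'' = 288 > 0 (a local minimum). The iterate converges there.

1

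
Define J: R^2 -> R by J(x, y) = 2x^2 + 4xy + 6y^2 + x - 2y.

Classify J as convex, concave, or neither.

J is quadratic, so its Hessian is the constant matrix H = [[4, 4], [4, 12]].
det(H) = 32, tr(H) = 16.
det(H) > 0 and tr(H) > 0, so H is positive definite everywhere: convex.

convex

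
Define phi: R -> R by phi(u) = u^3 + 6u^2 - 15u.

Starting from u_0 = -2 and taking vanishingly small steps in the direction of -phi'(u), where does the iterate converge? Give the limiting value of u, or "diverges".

1

phi'(u) = 3(u - 1)(u + 5), so phi'(-2) = -27.
Gradient descent moves in the -phi' direction, i.e. u is increasing.
The nearest critical point in that direction is u = 1, where phi'' = 18 > 0 (a local minimum). The iterate converges there.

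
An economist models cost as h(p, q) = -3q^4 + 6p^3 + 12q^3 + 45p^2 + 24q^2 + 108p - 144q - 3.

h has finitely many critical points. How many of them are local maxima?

2

h separates as a function of p plus a function of q, so ∇h=0 decouples.
∂h/∂p = 18(p + 2)(p + 3) = 0 at p ∈ {-3, -2}; ∂h/∂q = -12(q - 3)(q - 2)(q + 2) = 0 at q ∈ {-2, 2, 3}.
The Hessian is diagonal: diag(h_pp, h_qq). Second derivatives: h_pp(-3)=-18, h_pp(-2)=18; h_qq(-2)=-240, h_qq(2)=48, h_qq(3)=-60.
Local maxima occur where both diagonal entries negative: (-3, -2), (-3, 3). Count: 2.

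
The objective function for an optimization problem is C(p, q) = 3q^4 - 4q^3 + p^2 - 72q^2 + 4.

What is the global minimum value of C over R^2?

C(p,q) separates as A(p) + B(q) + 4, so its minimum is min A + min B + 4.
A'(p) = 2p vanishes at p ∈ {0}; B'(q) = 12q(q - 4)(q + 3) vanishes at q ∈ {-3, 0, 4}.
Local minima of A (where A''>0): A(0)=0. Local minima of B: B(-3)=-297, B(4)=-640.
So the global minimum of C is A(0) + B(4) + 4 = 0 − 640 + 4 = -636, attained at (0, 4).

-636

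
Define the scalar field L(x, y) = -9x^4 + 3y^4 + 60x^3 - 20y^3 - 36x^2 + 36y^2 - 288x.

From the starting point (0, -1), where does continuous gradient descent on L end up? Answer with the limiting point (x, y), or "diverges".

L is separable, so gradient descent decouples: x follows -∂L/∂x, y follows -∂L/∂y.
∂L/∂x = -36(x - 4)(x - 2)(x + 1); at x=0 this is -288, so x increases.
∂L/∂y = 12y(y - 3)(y - 2); at y=-1 this is -144, so y increases.
x converges to its nearest critical value 2 (a local min of the x-part); y converges to 0. The iterate converges to (2, 0).

(2, 0)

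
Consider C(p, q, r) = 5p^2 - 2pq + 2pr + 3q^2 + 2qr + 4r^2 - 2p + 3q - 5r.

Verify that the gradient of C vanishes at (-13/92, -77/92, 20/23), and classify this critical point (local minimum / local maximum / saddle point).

∇C = (10p - 2q + 2r - 2, -2p + 6q + 2r + 3, 2p + 2q + 8r - 5); substituting (-13/92, -77/92, 20/23) gives ∇C = (0, 0, 0), so (-13/92, -77/92, 20/23) is indeed a critical point.
The Hessian is constant: H = [[10, -2, 2], [-2, 6, 2], [2, 2, 8]].
Leading principal minors: Δ₁ = 10, Δ₂ = 56, Δ₃ = 368.
All leading minors are positive, so H is positive definite: a local minimum.

local minimum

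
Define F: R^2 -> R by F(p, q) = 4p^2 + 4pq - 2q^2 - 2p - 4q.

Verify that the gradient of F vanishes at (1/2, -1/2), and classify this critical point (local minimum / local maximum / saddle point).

saddle point

∇F = (8p + 4q - 2, 4p - 4q - 4); substituting (1/2, -1/2) gives ∇F = (0, 0), so (1/2, -1/2) is indeed a critical point.
The Hessian of F is constant: H = [[8, 4], [4, -4]].
det(H) = 8·(-4) − 4² = -48.
Since det(H) < 0, H is indefinite and the critical point is a saddle point.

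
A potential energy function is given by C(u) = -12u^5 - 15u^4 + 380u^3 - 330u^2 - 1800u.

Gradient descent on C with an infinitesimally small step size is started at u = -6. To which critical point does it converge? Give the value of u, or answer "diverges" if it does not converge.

-5

C'(u) = -60(u - 3)(u - 2)(u + 1)(u + 5), so C'(-6) = -21600.
Gradient descent moves in the -C' direction, i.e. u is increasing.
The nearest critical point in that direction is u = -5, where C'' = 13440 > 0 (a local minimum). The iterate converges there.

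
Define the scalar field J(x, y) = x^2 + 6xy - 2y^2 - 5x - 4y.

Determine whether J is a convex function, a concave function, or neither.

neither

J is quadratic, so its Hessian is the constant matrix H = [[2, 6], [6, -4]].
det(H) = -44, tr(H) = -2.
det(H) < 0, so H is indefinite: neither convex nor concave.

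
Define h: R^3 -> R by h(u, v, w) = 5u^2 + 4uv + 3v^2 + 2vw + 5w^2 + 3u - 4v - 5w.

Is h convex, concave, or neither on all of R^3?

h is quadratic, so its Hessian is the constant matrix H = [[10, 4, 0], [4, 6, 2], [0, 2, 10]].
Leading principal minors: 10, 44, 400.
All positive ⇒ H ≻ 0 ⇒ convex.

convex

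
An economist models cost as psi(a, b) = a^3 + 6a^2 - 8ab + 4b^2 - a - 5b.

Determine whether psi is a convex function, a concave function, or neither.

The term a^3 is cubic, so the Hessian is not constant.
∂²psi/∂a² = 6a + 12, which takes both signs as a varies (negative for sufficiently negative a). A diagonal entry of the Hessian changing sign means the Hessian is neither positive- nor negative-semidefinite on all of R^2.

neither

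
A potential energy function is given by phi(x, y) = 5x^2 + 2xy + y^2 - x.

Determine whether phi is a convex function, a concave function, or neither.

phi is quadratic, so its Hessian is the constant matrix H = [[10, 2], [2, 2]].
det(H) = 16, tr(H) = 12.
det(H) > 0 and tr(H) > 0, so H is positive definite everywhere: convex.

convex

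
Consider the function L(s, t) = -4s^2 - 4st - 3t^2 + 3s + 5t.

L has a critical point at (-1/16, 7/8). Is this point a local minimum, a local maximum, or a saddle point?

local maximum

The Hessian of L is constant: H = [[-8, -4], [-4, -6]].
det(H) = (-8)·(-6) − (-4)² = 32.
det(H) > 0 and tr(H) = -14 < 0, so H is negative definite and the point is a local maximum.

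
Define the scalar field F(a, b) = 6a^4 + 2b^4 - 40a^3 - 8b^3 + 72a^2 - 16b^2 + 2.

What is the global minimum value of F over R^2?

F(a,b) separates as P(a) + Q(b) + 2, so its minimum is min P + min Q + 2.
P'(a) = 24a(a - 3)(a - 2) vanishes at a ∈ {0, 2, 3}; Q'(b) = 8b(b - 4)(b + 1) vanishes at b ∈ {-1, 0, 4}.
Local minima of P (where P''>0): P(0)=0, P(3)=54. Local minima of Q: Q(-1)=-6, Q(4)=-256.
So the global minimum of F is P(0) + Q(4) + 2 = 0 − 256 + 2 = -254, attained at (0, 4).

-254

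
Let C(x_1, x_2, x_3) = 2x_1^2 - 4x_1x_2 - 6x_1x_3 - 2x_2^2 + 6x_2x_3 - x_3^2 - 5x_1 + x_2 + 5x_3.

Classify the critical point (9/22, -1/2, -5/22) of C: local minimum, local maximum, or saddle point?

The Hessian is constant: H = [[4, -4, -6], [-4, -4, 6], [-6, 6, -2]].
Leading principal minors: Δ₁ = 4, Δ₂ = -32, Δ₃ = 352.
The minors fit neither the all-positive nor the alternating-sign pattern, so H is indefinite: a saddle point.

saddle point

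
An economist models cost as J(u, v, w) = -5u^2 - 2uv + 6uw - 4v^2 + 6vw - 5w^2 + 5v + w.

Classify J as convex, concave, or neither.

J is quadratic, so its Hessian is the constant matrix H = [[-10, -2, 6], [-2, -8, 6], [6, 6, -10]].
Leading principal minors: -10, 76, -256.
Signs alternate −, +, − ⇒ H ≺ 0 ⇒ concave.

concave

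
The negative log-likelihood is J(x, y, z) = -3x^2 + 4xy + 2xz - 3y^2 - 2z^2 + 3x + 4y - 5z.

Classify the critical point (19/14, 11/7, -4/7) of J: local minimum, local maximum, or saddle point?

local maximum

The Hessian is constant: H = [[-6, 4, 2], [4, -6, 0], [2, 0, -4]].
Leading principal minors: Δ₁ = -6, Δ₂ = 20, Δ₃ = -56.
The minors alternate sign starting negative (−, +, −), so H is negative definite: a local maximum.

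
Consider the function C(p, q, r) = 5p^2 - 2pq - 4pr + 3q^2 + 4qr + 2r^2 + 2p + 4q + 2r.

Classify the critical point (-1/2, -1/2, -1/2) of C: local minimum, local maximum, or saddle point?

The Hessian is constant: H = [[10, -2, -4], [-2, 6, 4], [-4, 4, 4]].
Leading principal minors: Δ₁ = 10, Δ₂ = 56, Δ₃ = 32.
All leading minors are positive, so H is positive definite: a local minimum.

local minimum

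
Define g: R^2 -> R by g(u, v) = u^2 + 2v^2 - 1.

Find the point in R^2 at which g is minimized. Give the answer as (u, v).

(0, 0)

g(u,v) separates as P(u) + Q(v) − 1, so its minimum is min P + min Q − 1.
P'(u) = 2u vanishes at u ∈ {0}; Q'(v) = 4v vanishes at v ∈ {0}.
Local minima of P (where P''>0): P(0)=0. Local minima of Q: Q(0)=0.
So the global minimum of g is P(0) + Q(0) − 1 = 0 + 0 − 1 = -1, attained at (0, 0).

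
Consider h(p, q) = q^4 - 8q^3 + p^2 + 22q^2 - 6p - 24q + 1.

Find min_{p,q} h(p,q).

h(p,q) separates as A(p) + B(q) + 1, so its minimum is min A + min B + 1.
A'(p) = 2p - 6 vanishes at p ∈ {3}; B'(q) = 4(q - 3)(q - 2)(q - 1) vanishes at q ∈ {1, 2, 3}.
Local minima of A (where A''>0): A(3)=-9. Local minima of B: B(1)=-9, B(3)=-9.
So the global minimum of h is A(3) + B(1) + 1 = -9 − 9 + 1 = -17, attained at (3, 1).

-17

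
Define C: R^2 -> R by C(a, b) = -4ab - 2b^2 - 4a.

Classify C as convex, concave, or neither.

neither

C is quadratic, so its Hessian is the constant matrix H = [[0, -4], [-4, -4]].
det(H) = -16, tr(H) = -4.
det(H) < 0, so H is indefinite: neither convex nor concave.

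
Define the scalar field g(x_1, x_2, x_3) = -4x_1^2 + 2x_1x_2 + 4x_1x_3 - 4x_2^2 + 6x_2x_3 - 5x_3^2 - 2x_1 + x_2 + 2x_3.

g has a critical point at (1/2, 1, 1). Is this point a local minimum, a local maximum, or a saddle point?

local maximum

The Hessian is constant: H = [[-8, 2, 4], [2, -8, 6], [4, 6, -10]].
Leading principal minors: Δ₁ = -8, Δ₂ = 60, Δ₃ = -88.
The minors alternate sign starting negative (−, +, −), so H is negative definite: a local maximum.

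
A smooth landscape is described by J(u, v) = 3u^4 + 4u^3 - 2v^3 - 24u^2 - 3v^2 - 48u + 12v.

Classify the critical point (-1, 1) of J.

local maximum

The mixed partial ∂²J/∂u∂v is 0, so the Hessian at any point is diag(J_uu, J_vv) = diag(12(3u^2 + 2u - 4), -6(2v + 1)).
At (-1, 1): H = diag(-36, -18).
Both eigenvalues are negative, so H is negative definite: a local maximum.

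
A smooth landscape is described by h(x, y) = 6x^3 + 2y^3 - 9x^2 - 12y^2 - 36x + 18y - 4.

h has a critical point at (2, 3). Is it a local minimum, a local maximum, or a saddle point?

local minimum

The mixed partial ∂²h/∂x∂y is 0, so the Hessian at any point is diag(h_xx, h_yy) = diag(18(2x - 1), 12(y - 2)).
At (2, 3): H = diag(54, 12).
Both eigenvalues are positive, so H is positive definite: a local minimum.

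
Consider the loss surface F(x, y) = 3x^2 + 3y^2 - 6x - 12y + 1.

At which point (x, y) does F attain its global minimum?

(1, 2)

F(x,y) separates as P(x) + Q(y) + 1, so its minimum is min P + min Q + 1.
P'(x) = 6x - 6 vanishes at x ∈ {1}; Q'(y) = 6y - 12 vanishes at y ∈ {2}.
Local minima of P (where P''>0): P(1)=-3. Local minima of Q: Q(2)=-12.
So the global minimum of F is P(1) + Q(2) + 1 = -3 − 12 + 1 = -14, attained at (1, 2).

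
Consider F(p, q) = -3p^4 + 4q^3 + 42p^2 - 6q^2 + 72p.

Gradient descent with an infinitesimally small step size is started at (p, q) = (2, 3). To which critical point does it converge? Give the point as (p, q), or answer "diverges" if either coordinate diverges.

(-1, 1)

F is separable, so gradient descent decouples: p follows -∂F/∂p, q follows -∂F/∂q.
∂F/∂p = -12(p - 3)(p + 1)(p + 2); at p=2 this is 144, so p decreases.
∂F/∂q = 12q(q - 1); at q=3 this is 72, so q decreases.
p converges to its nearest critical value -1 (a local min of the p-part); q converges to 1. The iterate converges to (-1, 1).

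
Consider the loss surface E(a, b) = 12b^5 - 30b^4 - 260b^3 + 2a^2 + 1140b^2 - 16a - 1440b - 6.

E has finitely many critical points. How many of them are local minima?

E separates as a function of a plus a function of b, so ∇E=0 decouples.
∂E/∂a = 4(a - 4) = 0 at a ∈ {4}; ∂E/∂b = 60(b - 3)(b - 2)(b - 1)(b + 4) = 0 at b ∈ {-4, 1, 2, 3}.
The Hessian is diagonal: diag(E_aa, E_bb). Second derivatives: E_aa(4)=4; E_bb(-4)=-12600, E_bb(1)=600, E_bb(2)=-360, E_bb(3)=840.
Local minima occur where both diagonal entries positive: (4, 1), (4, 3). Count: 2.

2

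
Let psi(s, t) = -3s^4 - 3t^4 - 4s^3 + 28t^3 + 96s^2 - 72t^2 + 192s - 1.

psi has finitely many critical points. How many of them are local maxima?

4

psi separates as a function of s plus a function of t, so ∇psi=0 decouples.
∂psi/∂s = -12(s - 4)(s + 1)(s + 4) = 0 at s ∈ {-4, -1, 4}; ∂psi/∂t = -12t(t - 4)(t - 3) = 0 at t ∈ {0, 3, 4}.
The Hessian is diagonal: diag(psi_ss, psi_tt). Second derivatives: psi_ss(-4)=-288, psi_ss(-1)=180, psi_ss(4)=-480; psi_tt(0)=-144, psi_tt(3)=36, psi_tt(4)=-48.
Local maxima occur where both diagonal entries negative: (-4, 0), (-4, 4), (4, 0), (4, 4). Count: 4.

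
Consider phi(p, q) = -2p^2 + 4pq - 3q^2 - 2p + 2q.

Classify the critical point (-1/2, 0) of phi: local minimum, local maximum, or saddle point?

The Hessian of phi is constant: H = [[-4, 4], [4, -6]].
det(H) = (-4)·(-6) − 4² = 8.
det(H) > 0 and tr(H) = -10 < 0, so H is negative definite and the point is a local maximum.

local maximum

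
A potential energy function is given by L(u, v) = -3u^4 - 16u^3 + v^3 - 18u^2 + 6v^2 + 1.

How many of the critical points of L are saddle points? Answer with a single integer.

L separates as a function of u plus a function of v, so ∇L=0 decouples.
∂L/∂u = -12u(u + 1)(u + 3) = 0 at u ∈ {-3, -1, 0}; ∂L/∂v = 3v(v + 4) = 0 at v ∈ {-4, 0}.
The Hessian is diagonal: diag(L_uu, L_vv). Second derivatives: L_uu(-3)=-72, L_uu(-1)=24, L_uu(0)=-36; L_vv(-4)=-12, L_vv(0)=12.
Saddle points occur where the two diagonal entries have opposite signs: (-3, 0), (-1, -4), (0, 0). Count: 3.

3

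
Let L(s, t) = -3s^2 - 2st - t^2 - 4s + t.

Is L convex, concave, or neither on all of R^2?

concave

L is quadratic, so its Hessian is the constant matrix H = [[-6, -2], [-2, -2]].
det(H) = 8, tr(H) = -8.
det(H) > 0 and tr(H) < 0, so H is negative definite everywhere: concave.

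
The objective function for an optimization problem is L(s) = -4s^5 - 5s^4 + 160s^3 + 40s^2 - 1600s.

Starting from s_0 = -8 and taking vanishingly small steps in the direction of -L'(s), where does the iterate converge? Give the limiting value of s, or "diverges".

-5

L'(s) = -20(s - 4)(s - 2)(s + 2)(s + 5), so L'(-8) = -43200.
Gradient descent moves in the -L' direction, i.e. s is increasing.
The nearest critical point in that direction is s = -5, where L'' = 3780 > 0 (a local minimum). The iterate converges there.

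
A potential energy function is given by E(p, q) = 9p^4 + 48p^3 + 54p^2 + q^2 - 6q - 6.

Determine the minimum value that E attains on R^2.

E(p,q) separates as A(p) + B(q) − 6, so its minimum is min A + min B − 6.
A'(p) = 36p(p + 1)(p + 3) vanishes at p ∈ {-3, -1, 0}; B'(q) = 2q - 6 vanishes at q ∈ {3}.
Local minima of A (where A''>0): A(-3)=-81, A(0)=0. Local minima of B: B(3)=-9.
So the global minimum of E is A(-3) + B(3) − 6 = -81 − 9 − 6 = -96, attained at (-3, 3).

-96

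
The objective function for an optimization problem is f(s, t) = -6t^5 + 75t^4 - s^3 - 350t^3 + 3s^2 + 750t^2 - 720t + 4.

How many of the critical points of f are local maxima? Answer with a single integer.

f separates as a function of s plus a function of t, so ∇f=0 decouples.
∂f/∂s = -3s(s - 2) = 0 at s ∈ {0, 2}; ∂f/∂t = -30(t - 4)(t - 3)(t - 2)(t - 1) = 0 at t ∈ {1, 2, 3, 4}.
The Hessian is diagonal: diag(f_ss, f_tt). Second derivatives: f_ss(0)=6, f_ss(2)=-6; f_tt(1)=180, f_tt(2)=-60, f_tt(3)=60, f_tt(4)=-180.
Local maxima occur where both diagonal entries negative: (2, 2), (2, 4). Count: 2.

2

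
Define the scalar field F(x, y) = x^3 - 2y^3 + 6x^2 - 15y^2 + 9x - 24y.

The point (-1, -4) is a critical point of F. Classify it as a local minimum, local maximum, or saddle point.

local minimum

The mixed partial ∂²F/∂x∂y is 0, so the Hessian at any point is diag(F_xx, F_yy) = diag(6(x + 2), -6(2y + 5)).
At (-1, -4): H = diag(6, 18).
Both eigenvalues are positive, so H is positive definite: a local minimum.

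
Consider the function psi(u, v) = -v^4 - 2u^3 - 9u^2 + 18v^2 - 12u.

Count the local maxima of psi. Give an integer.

psi separates as a function of u plus a function of v, so ∇psi=0 decouples.
∂psi/∂u = -6(u + 1)(u + 2) = 0 at u ∈ {-2, -1}; ∂psi/∂v = -4v(v - 3)(v + 3) = 0 at v ∈ {-3, 0, 3}.
The Hessian is diagonal: diag(psi_uu, psi_vv). Second derivatives: psi_uu(-2)=6, psi_uu(-1)=-6; psi_vv(-3)=-72, psi_vv(0)=36, psi_vv(3)=-72.
Local maxima occur where both diagonal entries negative: (-1, -3), (-1, 3). Count: 2.

2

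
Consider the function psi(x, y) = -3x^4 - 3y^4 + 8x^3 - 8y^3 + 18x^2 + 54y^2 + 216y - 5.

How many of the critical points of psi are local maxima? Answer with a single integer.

4

psi separates as a function of x plus a function of y, so ∇psi=0 decouples.
∂psi/∂x = -12x(x - 3)(x + 1) = 0 at x ∈ {-1, 0, 3}; ∂psi/∂y = -12(y - 3)(y + 2)(y + 3) = 0 at y ∈ {-3, -2, 3}.
The Hessian is diagonal: diag(psi_xx, psi_yy). Second derivatives: psi_xx(-1)=-48, psi_xx(0)=36, psi_xx(3)=-144; psi_yy(-3)=-72, psi_yy(-2)=60, psi_yy(3)=-360.
Local maxima occur where both diagonal entries negative: (-1, -3), (-1, 3), (3, -3), (3, 3). Count: 4.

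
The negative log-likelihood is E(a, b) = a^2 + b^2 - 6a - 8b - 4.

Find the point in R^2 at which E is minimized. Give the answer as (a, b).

(3, 4)

E(a,b) separates as P(a) + Q(b) − 4, so its minimum is min P + min Q − 4.
P'(a) = 2a - 6 vanishes at a ∈ {3}; Q'(b) = 2b - 8 vanishes at b ∈ {4}.
Local minima of P (where P''>0): P(3)=-9. Local minima of Q: Q(4)=-16.
So the global minimum of E is P(3) + Q(4) − 4 = -9 − 16 − 4 = -29, attained at (3, 4).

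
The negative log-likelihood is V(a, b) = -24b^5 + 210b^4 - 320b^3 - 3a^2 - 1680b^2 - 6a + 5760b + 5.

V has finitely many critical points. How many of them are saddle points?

V separates as a function of a plus a function of b, so ∇V=0 decouples.
∂V/∂a = -6(a + 1) = 0 at a ∈ {-1}; ∂V/∂b = -120(b - 4)(b - 3)(b - 2)(b + 2) = 0 at b ∈ {-2, 2, 3, 4}.
The Hessian is diagonal: diag(V_aa, V_bb). Second derivatives: V_aa(-1)=-6; V_bb(-2)=14400, V_bb(2)=-960, V_bb(3)=600, V_bb(4)=-1440.
Saddle points occur where the two diagonal entries have opposite signs: (-1, -2), (-1, 3). Count: 2.

2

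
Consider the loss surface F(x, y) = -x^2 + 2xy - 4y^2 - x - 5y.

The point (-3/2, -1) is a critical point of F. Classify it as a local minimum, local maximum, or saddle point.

The Hessian of F is constant: H = [[-2, 2], [2, -8]].
det(H) = (-2)·(-8) − 2² = 12.
det(H) > 0 and tr(H) = -10 < 0, so H is negative definite and the point is a local maximum.

local maximum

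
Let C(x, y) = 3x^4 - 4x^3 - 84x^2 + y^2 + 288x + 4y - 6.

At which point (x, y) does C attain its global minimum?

(-4, -2)

C(x,y) separates as P(x) + Q(y) − 6, so its minimum is min P + min Q − 6.
P'(x) = 12(x - 3)(x - 2)(x + 4) vanishes at x ∈ {-4, 2, 3}; Q'(y) = 2y + 4 vanishes at y ∈ {-2}.
Local minima of P (where P''>0): P(-4)=-1472, P(3)=243. Local minima of Q: Q(-2)=-4.
So the global minimum of C is P(-4) + Q(-2) − 6 = -1472 − 4 − 6 = -1482, attained at (-4, -2).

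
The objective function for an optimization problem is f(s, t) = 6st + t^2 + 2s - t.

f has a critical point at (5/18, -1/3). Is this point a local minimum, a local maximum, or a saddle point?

saddle point

The Hessian of f is constant: H = [[0, 6], [6, 2]].
det(H) = 0·2 − 6² = -36.
Since det(H) < 0, H is indefinite and the critical point is a saddle point.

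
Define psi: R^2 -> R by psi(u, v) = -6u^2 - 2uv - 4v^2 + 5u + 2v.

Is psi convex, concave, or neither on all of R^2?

psi is quadratic, so its Hessian is the constant matrix H = [[-12, -2], [-2, -8]].
det(H) = 92, tr(H) = -20.
det(H) > 0 and tr(H) < 0, so H is negative definite everywhere: concave.

concave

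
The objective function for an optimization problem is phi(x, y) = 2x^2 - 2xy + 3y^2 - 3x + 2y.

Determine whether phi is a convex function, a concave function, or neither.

phi is quadratic, so its Hessian is the constant matrix H = [[4, -2], [-2, 6]].
det(H) = 20, tr(H) = 10.
det(H) > 0 and tr(H) > 0, so H is positive definite everywhere: convex.

convex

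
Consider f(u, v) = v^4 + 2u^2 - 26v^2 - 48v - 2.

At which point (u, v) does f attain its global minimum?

f(u,v) separates as P(u) + Q(v) − 2, so its minimum is min P + min Q − 2.
P'(u) = 4u vanishes at u ∈ {0}; Q'(v) = 4(v - 4)(v + 1)(v + 3) vanishes at v ∈ {-3, -1, 4}.
Local minima of P (where P''>0): P(0)=0. Local minima of Q: Q(-3)=-9, Q(4)=-352.
So the global minimum of f is P(0) + Q(4) − 2 = 0 − 352 − 2 = -354, attained at (0, 4).

(0, 4)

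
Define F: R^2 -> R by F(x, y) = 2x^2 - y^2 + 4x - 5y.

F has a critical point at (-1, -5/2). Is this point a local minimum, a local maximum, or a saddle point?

saddle point

The Hessian of F is constant: H = [[4, 0], [0, -2]].
det(H) = 4·(-2) − 0² = -8.
Since det(H) < 0, H is indefinite and the critical point is a saddle point.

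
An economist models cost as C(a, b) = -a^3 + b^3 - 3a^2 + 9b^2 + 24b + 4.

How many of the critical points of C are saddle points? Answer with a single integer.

C separates as a function of a plus a function of b, so ∇C=0 decouples.
∂C/∂a = -3a(a + 2) = 0 at a ∈ {-2, 0}; ∂C/∂b = 3(b + 2)(b + 4) = 0 at b ∈ {-4, -2}.
The Hessian is diagonal: diag(C_aa, C_bb). Second derivatives: C_aa(-2)=6, C_aa(0)=-6; C_bb(-4)=-6, C_bb(-2)=6.
Saddle points occur where the two diagonal entries have opposite signs: (-2, -4), (0, -2). Count: 2.

2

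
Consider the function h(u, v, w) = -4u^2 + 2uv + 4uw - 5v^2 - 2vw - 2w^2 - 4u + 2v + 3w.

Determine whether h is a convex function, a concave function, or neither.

concave

h is quadratic, so its Hessian is the constant matrix H = [[-8, 2, 4], [2, -10, -2], [4, -2, -4]].
Leading principal minors: -8, 76, -144.
Signs alternate −, +, − ⇒ H ≺ 0 ⇒ concave.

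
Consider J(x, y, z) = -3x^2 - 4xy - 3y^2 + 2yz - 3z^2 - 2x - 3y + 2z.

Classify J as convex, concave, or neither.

concave

J is quadratic, so its Hessian is the constant matrix H = [[-6, -4, 0], [-4, -6, 2], [0, 2, -6]].
Leading principal minors: -6, 20, -96.
Signs alternate −, +, − ⇒ H ≺ 0 ⇒ concave.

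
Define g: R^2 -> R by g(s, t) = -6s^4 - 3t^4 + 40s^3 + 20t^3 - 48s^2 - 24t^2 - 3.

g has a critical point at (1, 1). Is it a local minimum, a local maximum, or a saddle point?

The mixed partial ∂²g/∂s∂t is 0, so the Hessian at any point is diag(g_ss, g_tt) = diag(24(-3s^2 + 10s - 4), 12(-3t^2 + 10t - 4)).
At (1, 1): H = diag(72, 36).
Both eigenvalues are positive, so H is positive definite: a local minimum.

local minimum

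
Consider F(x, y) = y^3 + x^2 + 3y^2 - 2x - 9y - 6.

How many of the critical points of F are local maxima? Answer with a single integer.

F separates as a function of x plus a function of y, so ∇F=0 decouples.
∂F/∂x = 2(x - 1) = 0 at x ∈ {1}; ∂F/∂y = 3(y - 1)(y + 3) = 0 at y ∈ {-3, 1}.
The Hessian is diagonal: diag(F_xx, F_yy). Second derivatives: F_xx(1)=2; F_yy(-3)=-12, F_yy(1)=12.
Local maxima occur where both diagonal entries negative: none. Count: 0.

0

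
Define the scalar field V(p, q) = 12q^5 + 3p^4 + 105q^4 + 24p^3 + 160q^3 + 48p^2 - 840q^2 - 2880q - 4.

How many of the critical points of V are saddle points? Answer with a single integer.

6

V separates as a function of p plus a function of q, so ∇V=0 decouples.
∂V/∂p = 12p(p + 2)(p + 4) = 0 at p ∈ {-4, -2, 0}; ∂V/∂q = 60(q - 2)(q + 2)(q + 3)(q + 4) = 0 at q ∈ {-4, -3, -2, 2}.
The Hessian is diagonal: diag(V_pp, V_qq). Second derivatives: V_pp(-4)=96, V_pp(-2)=-48, V_pp(0)=96; V_qq(-4)=-720, V_qq(-3)=300, V_qq(-2)=-480, V_qq(2)=7200.
Saddle points occur where the two diagonal entries have opposite signs: (-4, -4), (-4, -2), (-2, -3), (-2, 2), (0, -4), (0, -2). Count: 6.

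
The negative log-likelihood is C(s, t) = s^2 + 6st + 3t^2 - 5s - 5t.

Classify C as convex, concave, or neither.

neither

C is quadratic, so its Hessian is the constant matrix H = [[2, 6], [6, 6]].
det(H) = -24, tr(H) = 8.
det(H) < 0, so H is indefinite: neither convex nor concave.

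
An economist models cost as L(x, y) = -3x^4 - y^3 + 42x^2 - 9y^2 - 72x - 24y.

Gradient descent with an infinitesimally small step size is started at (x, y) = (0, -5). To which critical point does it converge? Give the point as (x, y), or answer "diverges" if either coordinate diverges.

(1, -4)

L is separable, so gradient descent decouples: x follows -∂L/∂x, y follows -∂L/∂y.
∂L/∂x = -12(x - 2)(x - 1)(x + 3); at x=0 this is -72, so x increases.
∂L/∂y = -3(y + 2)(y + 4); at y=-5 this is -9, so y increases.
x converges to its nearest critical value 1 (a local min of the x-part); y converges to -4. The iterate converges to (1, -4).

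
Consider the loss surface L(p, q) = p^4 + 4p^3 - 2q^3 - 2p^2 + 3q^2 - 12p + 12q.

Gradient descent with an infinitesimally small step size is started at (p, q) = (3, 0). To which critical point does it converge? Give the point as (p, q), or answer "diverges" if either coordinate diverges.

(1, -1)

L is separable, so gradient descent decouples: p follows -∂L/∂p, q follows -∂L/∂q.
∂L/∂p = 4(p - 1)(p + 1)(p + 3); at p=3 this is 192, so p decreases.
∂L/∂q = -6(q - 2)(q + 1); at q=0 this is 12, so q decreases.
p converges to its nearest critical value 1 (a local min of the p-part); q converges to -1. The iterate converges to (1, -1).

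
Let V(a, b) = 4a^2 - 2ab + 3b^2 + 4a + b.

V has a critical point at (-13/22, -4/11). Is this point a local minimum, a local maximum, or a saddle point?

local minimum

The Hessian of V is constant: H = [[8, -2], [-2, 6]].
det(H) = 8·6 − (-2)² = 44.
det(H) > 0 and tr(H) = 14 > 0, so H is positive definite and the point is a local minimum.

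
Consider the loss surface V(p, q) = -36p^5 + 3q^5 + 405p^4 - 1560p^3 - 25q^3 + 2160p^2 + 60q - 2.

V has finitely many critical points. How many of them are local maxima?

V separates as a function of p plus a function of q, so ∇V=0 decouples.
∂V/∂p = -180p(p - 4)(p - 3)(p - 2) = 0 at p ∈ {0, 2, 3, 4}; ∂V/∂q = 15(q - 2)(q - 1)(q + 1)(q + 2) = 0 at q ∈ {-2, -1, 1, 2}.
The Hessian is diagonal: diag(V_pp, V_qq). Second derivatives: V_pp(0)=4320, V_pp(2)=-720, V_pp(3)=540, V_pp(4)=-1440; V_qq(-2)=-180, V_qq(-1)=90, V_qq(1)=-90, V_qq(2)=180.
Local maxima occur where both diagonal entries negative: (2, -2), (2, 1), (4, -2), (4, 1). Count: 4.

4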